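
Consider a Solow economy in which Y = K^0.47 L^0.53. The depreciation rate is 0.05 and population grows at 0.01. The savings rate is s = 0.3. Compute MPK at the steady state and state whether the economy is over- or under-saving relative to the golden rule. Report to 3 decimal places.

under-saving; MPK ≈ 0.094

Capital per worker breaks even when investment replaces (n + δ)·k; here n + δ = 0.06.
Steady-state k*: s·k^0.47 = 0.06·k gives k* = (0.3/0.06)^(1/0.53) ≈ 20.8359.
MPK = 0.47·20.8359^(-0.53) ≈ 0.0940.
MPK > n+δ = 0.06, so the economy is dynamically efficient (under-saving).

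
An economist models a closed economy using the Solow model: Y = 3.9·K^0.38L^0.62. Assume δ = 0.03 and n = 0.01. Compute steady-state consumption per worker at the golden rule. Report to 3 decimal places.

n + δ = 0.01 + 0.03 = 0.04.
Golden rule sets MPK = n+δ: 0.38·3.9·k^(0.38−1) = 0.04, so k_gold = (0.38·3.9/0.04)^(1/0.62) ≈ 339.0811.
y_gold = 3.9·339.0811^0.38 ≈ 35.6927.
c_gold = y_gold − (n+δ)·k_gold = 35.6927 − 0.04·339.0811 ≈ 22.1295.

c_gold ≈ 22.130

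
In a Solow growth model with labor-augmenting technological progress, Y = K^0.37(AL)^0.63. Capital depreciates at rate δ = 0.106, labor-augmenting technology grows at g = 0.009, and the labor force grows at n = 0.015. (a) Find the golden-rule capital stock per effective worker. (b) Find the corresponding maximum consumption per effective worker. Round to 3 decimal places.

(a) k_gold ≈ 5.261; (b) c_gold ≈ 1.164

The effective depreciation rate is n + g + δ = 0.015 + 0.009 + 0.106 = 0.13.
At the golden rule the marginal product of capital equals n+g+δ: 0.37·k^(0.37−1) = 0.13. Solving, k_gold = (0.37/0.13)^(1/0.63) ≈ 5.2607.
y_gold = 5.2607^0.37 ≈ 1.8484; c_gold = y_gold − 0.13·k_gold ≈ 1.1645.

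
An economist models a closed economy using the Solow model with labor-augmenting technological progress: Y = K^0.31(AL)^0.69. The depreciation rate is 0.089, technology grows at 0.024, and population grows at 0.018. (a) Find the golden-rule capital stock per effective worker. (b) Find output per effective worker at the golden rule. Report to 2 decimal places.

(a) k_gold ≈ 3.48; (b) y_gold ≈ 1.47

Break-even investment rate: n + g + δ = 0.018 + 0.024 + 0.089 = 0.131.
Setting f'(k) = n+g+δ gives 0.31·k^(0.31−1) = 0.131, hence k_gold = (0.31/0.131)^(1/0.69) ≈ 3.4847.
y_gold = 3.4847^0.31 ≈ 1.4725.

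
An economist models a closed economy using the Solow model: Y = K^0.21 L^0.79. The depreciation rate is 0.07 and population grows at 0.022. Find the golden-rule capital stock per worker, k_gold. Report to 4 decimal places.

k_gold ≈ 2.8426

n + δ = 0.022 + 0.07 = 0.092.
At the golden rule the marginal product of capital equals n+δ: 0.21·k^(0.21−1) = 0.092. Solving, k_gold = (0.21/0.092)^(1/0.79) ≈ 2.8426.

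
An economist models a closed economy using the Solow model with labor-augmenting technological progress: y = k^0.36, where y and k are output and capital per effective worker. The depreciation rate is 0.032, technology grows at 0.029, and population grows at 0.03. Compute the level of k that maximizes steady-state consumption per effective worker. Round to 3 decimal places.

k_gold ≈ 8.575

n + g + δ = 0.03 + 0.029 + 0.032 = 0.091.
Setting f'(k) = n+g+δ gives 0.36·k^(0.36−1) = 0.091, hence k_gold = (0.36/0.091)^(1/0.64) ≈ 8.5747.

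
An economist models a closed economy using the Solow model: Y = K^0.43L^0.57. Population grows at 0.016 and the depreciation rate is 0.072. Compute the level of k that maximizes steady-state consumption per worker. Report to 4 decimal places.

k_gold ≈ 16.1714

Capital per worker breaks even when investment replaces (n + δ)·k; here n + δ = 0.088.
Setting f'(k) = n+δ gives 0.43·k^(0.43−1) = 0.088, hence k_gold = (0.43/0.088)^(1/0.57) ≈ 16.1714.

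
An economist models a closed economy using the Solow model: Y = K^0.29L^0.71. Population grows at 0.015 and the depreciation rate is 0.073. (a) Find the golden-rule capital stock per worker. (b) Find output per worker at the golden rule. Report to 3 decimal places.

Capital per worker breaks even when investment replaces (n + δ)·k; here n + δ = 0.088.
Golden rule sets MPK = n+δ: 0.29·k^(0.29−1) = 0.088, so k_gold = (0.29/0.088)^(1/0.71) ≈ 5.3636.
y_gold = 5.3636^0.29 ≈ 1.6276.

(a) k_gold ≈ 5.364; (b) y_gold ≈ 1.628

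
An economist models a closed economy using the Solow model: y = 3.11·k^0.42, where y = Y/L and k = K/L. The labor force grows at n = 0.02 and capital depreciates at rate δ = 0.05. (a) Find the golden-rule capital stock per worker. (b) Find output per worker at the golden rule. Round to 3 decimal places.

(a) k_gold ≈ 155.320; (b) y_gold ≈ 25.887

Capital per worker breaks even when investment replaces (n + δ)·k; here n + δ = 0.07.
At the golden rule the marginal product of capital equals n+δ: 0.42·3.11·k^(0.42−1) = 0.07. Solving, k_gold = (0.42·3.11/0.07)^(1/0.58) ≈ 155.3199.
y_gold = 3.11·155.3199^0.42 ≈ 25.8866.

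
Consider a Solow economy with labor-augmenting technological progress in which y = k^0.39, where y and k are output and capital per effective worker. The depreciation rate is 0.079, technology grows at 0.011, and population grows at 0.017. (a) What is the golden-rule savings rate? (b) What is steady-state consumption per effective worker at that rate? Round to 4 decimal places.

Capital per effective worker breaks even when investment replaces (n + g + δ)·k; here n + g + δ = 0.107.
For Cobb-Douglas, s_gold equals capital's share: s_gold = 0.39.
Maximizing c = f(k) − (n+g+δ)·k gives f'(k) = n+g+δ, i.e. 0.39·k^(0.39−1) = 0.107, so k_gold = (0.39/0.107)^(1/0.61) ≈ 8.3327.
y_gold = 8.3327^0.39 ≈ 2.2862; c_gold = (1−0.39)·y_gold ≈ 1.3946.

(a) s_gold = 0.3900; (b) c_gold ≈ 1.3946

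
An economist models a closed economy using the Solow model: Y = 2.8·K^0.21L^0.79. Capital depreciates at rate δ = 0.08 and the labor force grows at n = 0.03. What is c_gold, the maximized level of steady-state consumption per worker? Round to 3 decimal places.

Capital per worker breaks even when investment replaces (n + δ)·k; here n + δ = 0.11.
Maximizing c = f(k) − (n+δ)·k gives f'(k) = n+δ, i.e. 0.21·2.8·k^(0.21−1) = 0.11, so k_gold = (0.21·2.8/0.11)^(1/0.79) ≈ 8.3464.
y_gold = 2.8·8.3464^0.21 ≈ 4.3719.
c_gold = y_gold − (n+δ)·k_gold = 4.3719 − 0.11·8.3464 ≈ 3.4538.

c_gold ≈ 3.454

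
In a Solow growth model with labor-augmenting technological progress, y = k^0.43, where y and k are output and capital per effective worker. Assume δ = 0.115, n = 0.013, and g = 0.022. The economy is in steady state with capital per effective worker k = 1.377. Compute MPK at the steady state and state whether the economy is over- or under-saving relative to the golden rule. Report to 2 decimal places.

under-saving; MPK ≈ 0.36

Break-even investment rate: n + g + δ = 0.013 + 0.022 + 0.115 = 0.15.
MPK = 0.43·k^(0.43−1) = 0.43·1.377^(-0.57) ≈ 0.3583.
MPK > 0.15, so the economy is dynamically efficient (under-saving).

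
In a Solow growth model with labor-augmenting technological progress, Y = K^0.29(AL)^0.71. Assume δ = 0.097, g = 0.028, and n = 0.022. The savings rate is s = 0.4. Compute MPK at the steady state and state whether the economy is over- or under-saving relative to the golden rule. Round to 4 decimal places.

over-saving; MPK ≈ 0.1066

Capital per effective worker breaks even when investment replaces (n + g + δ)·k; here n + g + δ = 0.147.
Steady-state k*: s·k^0.29 = 0.147·k gives k* = (0.4/0.147)^(1/0.71) ≈ 4.0956.
MPK = 0.29·4.0956^(-0.71) ≈ 0.1066.
MPK < n+g+δ = 0.147, so the economy is dynamically inefficient (over-saving).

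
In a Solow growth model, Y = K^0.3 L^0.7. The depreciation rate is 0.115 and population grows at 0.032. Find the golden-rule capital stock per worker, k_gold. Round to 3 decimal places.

The effective depreciation rate is n + δ = 0.032 + 0.115 = 0.147.
Golden rule sets MPK = n+δ: 0.3·k^(0.3−1) = 0.147, so k_gold = (0.3/0.147)^(1/0.7) ≈ 2.7706.

k_gold ≈ 2.771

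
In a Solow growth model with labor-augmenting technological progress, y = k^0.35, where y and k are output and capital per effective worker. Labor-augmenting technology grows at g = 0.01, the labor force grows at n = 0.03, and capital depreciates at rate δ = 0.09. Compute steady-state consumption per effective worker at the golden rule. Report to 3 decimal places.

Break-even investment rate: n + g + δ = 0.03 + 0.01 + 0.09 = 0.13.
Golden rule sets MPK = n+g+δ: 0.35·k^(0.35−1) = 0.13, so k_gold = (0.35/0.13)^(1/0.65) ≈ 4.5891.
y_gold = 4.5891^0.35 ≈ 1.7045.
c_gold = y_gold − (n+g+δ)·k_gold = 1.7045 − 0.13·4.5891 ≈ 1.1079.

c_gold ≈ 1.108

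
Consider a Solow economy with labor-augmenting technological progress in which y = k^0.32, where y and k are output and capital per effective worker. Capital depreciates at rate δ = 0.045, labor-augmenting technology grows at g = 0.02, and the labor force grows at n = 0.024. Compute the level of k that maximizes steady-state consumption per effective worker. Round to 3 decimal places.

Break-even investment rate: n + g + δ = 0.024 + 0.02 + 0.045 = 0.089.
At the golden rule the marginal product of capital equals n+g+δ: 0.32·k^(0.32−1) = 0.089. Solving, k_gold = (0.32/0.089)^(1/0.68) ≈ 6.5659.

k_gold ≈ 6.566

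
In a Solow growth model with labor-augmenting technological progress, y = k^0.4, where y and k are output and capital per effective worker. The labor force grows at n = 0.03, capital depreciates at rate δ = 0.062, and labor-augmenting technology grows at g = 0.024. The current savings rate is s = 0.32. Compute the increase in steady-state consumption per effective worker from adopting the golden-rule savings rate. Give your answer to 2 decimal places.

Δc ≈ 0.03

Capital per effective worker breaks even when investment replaces (n + g + δ)·k; here n + g + δ = 0.116.
Current steady state (s = 0.32): k* = (0.32/0.116)^(1/0.6) ≈ 5.4261, y* = 5.4261^0.4 ≈ 1.9670, c* = (1−0.32)·1.9670 ≈ 1.3375.
Maximizing c = f(k) − (n+g+δ)·k gives f'(k) = n+g+δ, i.e. 0.4·k^(0.4−1) = 0.116, so k_gold = (0.4/0.116)^(1/0.6) ≈ 7.8705.
y_gold = 7.8705^0.4 ≈ 2.2825, c_gold = y_gold − 0.116·k_gold ≈ 1.3695.
Gain: Δc = 1.3695 − 1.3375 ≈ 0.0319.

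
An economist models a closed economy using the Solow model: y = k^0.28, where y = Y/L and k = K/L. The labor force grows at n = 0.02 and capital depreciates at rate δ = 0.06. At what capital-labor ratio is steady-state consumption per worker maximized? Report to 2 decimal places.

Break-even investment rate: n + δ = 0.02 + 0.06 = 0.08.
Golden rule sets MPK = n+δ: 0.28·k^(0.28−1) = 0.08, so k_gold = (0.28/0.08)^(1/0.72) ≈ 5.6971.

k_gold ≈ 5.70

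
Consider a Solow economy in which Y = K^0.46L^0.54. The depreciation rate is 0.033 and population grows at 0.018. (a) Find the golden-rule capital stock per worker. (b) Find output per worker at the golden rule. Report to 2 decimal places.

(a) k_gold ≈ 58.73; (b) y_gold ≈ 6.51

Capital per worker breaks even when investment replaces (n + δ)·k; here n + δ = 0.051.
Golden rule sets MPK = n+δ: 0.46·k^(0.46−1) = 0.051, so k_gold = (0.46/0.051)^(1/0.54) ≈ 58.7308.
y_gold = 58.7308^0.46 ≈ 6.5115.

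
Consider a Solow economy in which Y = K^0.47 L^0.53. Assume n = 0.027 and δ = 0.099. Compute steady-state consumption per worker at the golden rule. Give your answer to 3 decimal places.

c_gold ≈ 1.703

n + δ = 0.027 + 0.099 = 0.126.
Setting f'(k) = n+δ gives 0.47·k^(0.47−1) = 0.126, hence k_gold = (0.47/0.126)^(1/0.53) ≈ 11.9876.
y_gold = 11.9876^0.47 ≈ 3.2137.
c_gold = y_gold − (n+δ)·k_gold = 3.2137 − 0.126·11.9876 ≈ 1.7033.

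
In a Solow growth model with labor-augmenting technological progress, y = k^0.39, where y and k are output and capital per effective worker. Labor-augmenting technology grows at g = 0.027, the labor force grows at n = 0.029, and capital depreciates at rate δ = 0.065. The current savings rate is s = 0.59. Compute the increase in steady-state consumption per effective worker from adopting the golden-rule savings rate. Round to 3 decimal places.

n + g + δ = 0.029 + 0.027 + 0.065 = 0.121.
Current steady state (s = 0.59): k* = (0.59/0.121)^(1/0.61) ≈ 13.4270, y* = 13.4270^0.39 ≈ 2.7537, c* = (1−0.59)·2.7537 ≈ 1.1290.
Maximizing c = f(k) − (n+g+δ)·k gives f'(k) = n+g+δ, i.e. 0.39·k^(0.39−1) = 0.121, so k_gold = (0.39/0.121)^(1/0.61) ≈ 6.8115.
y_gold = 6.8115^0.39 ≈ 2.1133, c_gold = y_gold − 0.121·k_gold ≈ 1.2891.
Gain: Δc = 1.2891 − 1.1290 ≈ 0.1601.

Δc ≈ 0.160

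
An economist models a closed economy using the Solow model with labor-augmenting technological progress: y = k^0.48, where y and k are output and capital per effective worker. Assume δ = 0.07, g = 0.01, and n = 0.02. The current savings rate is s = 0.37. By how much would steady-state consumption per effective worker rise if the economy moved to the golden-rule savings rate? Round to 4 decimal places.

The effective depreciation rate is n + g + δ = 0.02 + 0.01 + 0.07 = 0.1.
Current steady state (s = 0.37): k* = (0.37/0.1)^(1/0.52) ≈ 12.3793, y* = 12.3793^0.48 ≈ 3.3458, c* = (1−0.37)·3.3458 ≈ 2.1078.
Maximizing c = f(k) − (n+g+δ)·k gives f'(k) = n+g+δ, i.e. 0.48·k^(0.48−1) = 0.1, so k_gold = (0.48/0.1)^(1/0.52) ≈ 20.4211.
y_gold = 20.4211^0.48 ≈ 4.2544, c_gold = y_gold − 0.1·k_gold ≈ 2.2123.
Gain: Δc = 2.2123 − 2.1078 ≈ 0.1045.

Δc ≈ 0.1045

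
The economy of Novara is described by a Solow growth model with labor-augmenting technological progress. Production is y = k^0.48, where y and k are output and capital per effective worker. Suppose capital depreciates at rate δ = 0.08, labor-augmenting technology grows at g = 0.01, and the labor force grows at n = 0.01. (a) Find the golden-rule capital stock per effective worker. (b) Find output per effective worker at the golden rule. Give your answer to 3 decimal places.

(a) k_gold ≈ 20.421; (b) y_gold ≈ 4.254

n + g + δ = 0.01 + 0.01 + 0.08 = 0.1.
Setting f'(k) = n+g+δ gives 0.48·k^(0.48−1) = 0.1, hence k_gold = (0.48/0.1)^(1/0.52) ≈ 20.4211.
y_gold = 20.4211^0.48 ≈ 4.2544.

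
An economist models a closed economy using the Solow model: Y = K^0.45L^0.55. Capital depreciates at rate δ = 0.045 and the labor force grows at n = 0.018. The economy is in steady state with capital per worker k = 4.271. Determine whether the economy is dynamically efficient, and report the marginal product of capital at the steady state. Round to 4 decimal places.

dynamically efficient; MPK ≈ 0.2025

n + δ = 0.018 + 0.045 = 0.063.
MPK = 0.45·k^(0.45−1) = 0.45·4.271^(-0.55) ≈ 0.2025.
MPK > 0.063, so the economy is dynamically efficient (under-saving).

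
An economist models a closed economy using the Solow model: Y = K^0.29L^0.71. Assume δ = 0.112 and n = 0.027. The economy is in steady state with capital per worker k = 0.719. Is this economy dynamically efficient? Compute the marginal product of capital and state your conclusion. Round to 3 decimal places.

n + δ = 0.027 + 0.112 = 0.139.
MPK = 0.29·k^(0.29−1) = 0.29·0.719^(-0.71) ≈ 0.3665.
MPK > 0.139, so the economy is dynamically efficient (under-saving).

dynamically efficient; MPK ≈ 0.367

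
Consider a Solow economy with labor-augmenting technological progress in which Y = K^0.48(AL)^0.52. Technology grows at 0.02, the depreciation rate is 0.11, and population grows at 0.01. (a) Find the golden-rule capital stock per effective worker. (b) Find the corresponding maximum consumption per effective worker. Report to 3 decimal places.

(a) k_gold ≈ 10.692; (b) c_gold ≈ 1.622

n + g + δ = 0.01 + 0.02 + 0.11 = 0.14.
At the golden rule the marginal product of capital equals n+g+δ: 0.48·k^(0.48−1) = 0.14. Solving, k_gold = (0.48/0.14)^(1/0.52) ≈ 10.6921.
y_gold = 10.6921^0.48 ≈ 3.1185; c_gold = y_gold − 0.14·k_gold ≈ 1.6216.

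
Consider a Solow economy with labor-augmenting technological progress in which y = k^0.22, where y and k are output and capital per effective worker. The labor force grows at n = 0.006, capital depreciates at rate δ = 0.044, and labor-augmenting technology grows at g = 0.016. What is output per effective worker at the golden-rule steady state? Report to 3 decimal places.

Capital per effective worker breaks even when investment replaces (n + g + δ)·k; here n + g + δ = 0.066.
At the golden rule the marginal product of capital equals n+g+δ: 0.22·k^(0.22−1) = 0.066. Solving, k_gold = (0.22/0.066)^(1/0.78) ≈ 4.6812.
Output: y_gold = k_gold^0.22 = 4.6812^0.22 ≈ 1.4044.

y_gold ≈ 1.404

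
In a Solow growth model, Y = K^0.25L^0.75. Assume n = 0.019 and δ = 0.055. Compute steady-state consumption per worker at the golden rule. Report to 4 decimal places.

c_gold ≈ 1.1254

Capital per worker breaks even when investment replaces (n + δ)·k; here n + δ = 0.074.
Maximizing c = f(k) − (n+δ)·k gives f'(k) = n+δ, i.e. 0.25·k^(0.25−1) = 0.074, so k_gold = (0.25/0.074)^(1/0.75) ≈ 5.0693.
y_gold = 5.0693^0.25 ≈ 1.5005.
c_gold = y_gold − (n+δ)·k_gold = 1.5005 − 0.074·5.0693 ≈ 1.1254.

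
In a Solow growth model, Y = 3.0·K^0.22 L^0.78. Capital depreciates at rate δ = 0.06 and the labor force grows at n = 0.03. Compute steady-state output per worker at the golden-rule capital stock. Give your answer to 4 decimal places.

n + δ = 0.03 + 0.06 = 0.09.
Maximizing c = f(k) − (n+δ)·k gives f'(k) = n+δ, i.e. 0.22·3.0·k^(0.22−1) = 0.09, so k_gold = (0.22·3.0/0.09)^(1/0.78) ≈ 12.8635.
Output: y_gold = 3.0·k_gold^0.22 = 3.0·12.8635^0.22 ≈ 5.2624.

y_gold ≈ 5.2624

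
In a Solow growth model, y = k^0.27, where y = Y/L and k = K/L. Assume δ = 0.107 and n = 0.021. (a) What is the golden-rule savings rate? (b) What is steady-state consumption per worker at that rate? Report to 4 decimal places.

The effective depreciation rate is n + δ = 0.021 + 0.107 = 0.128.
For Cobb-Douglas, s_gold equals capital's share: s_gold = 0.27.
Setting f'(k) = n+δ gives 0.27·k^(0.27−1) = 0.128, hence k_gold = (0.27/0.128)^(1/0.73) ≈ 2.7800.
y_gold = 2.7800^0.27 ≈ 1.3179; c_gold = (1−0.27)·y_gold ≈ 0.9621.

(a) s_gold = 0.2700; (b) c_gold ≈ 0.9621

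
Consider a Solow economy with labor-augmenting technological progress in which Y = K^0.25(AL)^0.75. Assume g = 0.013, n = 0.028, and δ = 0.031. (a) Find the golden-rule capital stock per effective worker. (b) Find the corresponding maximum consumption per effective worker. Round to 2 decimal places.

(a) k_gold ≈ 5.26; (b) c_gold ≈ 1.14

n + g + δ = 0.028 + 0.013 + 0.031 = 0.072.
At the golden rule the marginal product of capital equals n+g+δ: 0.25·k^(0.25−1) = 0.072. Solving, k_gold = (0.25/0.072)^(1/0.75) ≈ 5.2579.
y_gold = 5.2579^0.25 ≈ 1.5143; c_gold = y_gold − 0.072·k_gold ≈ 1.1357.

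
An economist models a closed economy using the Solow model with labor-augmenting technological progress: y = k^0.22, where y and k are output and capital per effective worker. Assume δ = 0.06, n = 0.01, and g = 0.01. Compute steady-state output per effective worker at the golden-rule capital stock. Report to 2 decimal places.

y_gold ≈ 1.33

Break-even investment rate: n + g + δ = 0.01 + 0.01 + 0.06 = 0.08.
Setting f'(k) = n+g+δ gives 0.22·k^(0.22−1) = 0.08, hence k_gold = (0.22/0.08)^(1/0.78) ≈ 3.6580.
Output: y_gold = k_gold^0.22 = 3.6580^0.22 ≈ 1.3302.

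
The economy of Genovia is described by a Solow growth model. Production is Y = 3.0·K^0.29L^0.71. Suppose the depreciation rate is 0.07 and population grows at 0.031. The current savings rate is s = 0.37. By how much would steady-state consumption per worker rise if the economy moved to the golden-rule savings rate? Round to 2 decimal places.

Δc ≈ 0.10

n + δ = 0.031 + 0.07 = 0.101.
Current steady state (s = 0.37): k* = (0.37·3.0/0.101)^(1/0.71) ≈ 29.2550, y* = 3.0·29.2550^0.29 ≈ 7.9858, c* = (1−0.37)·7.9858 ≈ 5.0311.
At the golden rule the marginal product of capital equals n+δ: 0.29·3.0·k^(0.29−1) = 0.101. Solving, k_gold = (0.29·3.0/0.101)^(1/0.71) ≈ 20.7577.
y_gold = 3.0·20.7577^0.29 ≈ 7.2294, c_gold = y_gold − 0.101·k_gold ≈ 5.1329.
Gain: Δc = 5.1329 − 5.0311 ≈ 0.1018.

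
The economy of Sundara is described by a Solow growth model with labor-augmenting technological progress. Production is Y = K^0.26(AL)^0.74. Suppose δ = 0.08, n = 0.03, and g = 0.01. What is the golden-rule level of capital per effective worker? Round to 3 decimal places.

k_gold ≈ 2.843

Capital per effective worker breaks even when investment replaces (n + g + δ)·k; here n + g + δ = 0.12.
Maximizing c = f(k) − (n+g+δ)·k gives f'(k) = n+g+δ, i.e. 0.26·k^(0.26−1) = 0.12, so k_gold = (0.26/0.12)^(1/0.74) ≈ 2.8430.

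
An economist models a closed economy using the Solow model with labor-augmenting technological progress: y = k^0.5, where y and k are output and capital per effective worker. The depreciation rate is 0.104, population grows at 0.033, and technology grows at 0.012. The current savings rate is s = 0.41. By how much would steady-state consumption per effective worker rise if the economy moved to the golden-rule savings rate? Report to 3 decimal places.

Capital per effective worker breaks even when investment replaces (n + g + δ)·k; here n + g + δ = 0.149.
Current steady state (s = 0.41): k* = (0.41/0.149)^(1/0.5) ≈ 7.5717, y* = 7.5717^0.5 ≈ 2.7517, c* = (1−0.41)·2.7517 ≈ 1.6235.
Setting f'(k) = n+g+δ gives 0.5·k^(0.5−1) = 0.149, hence k_gold = (0.5/0.149)^(1/0.5) ≈ 11.2608.
y_gold = 11.2608^0.5 ≈ 3.3557, c_gold = y_gold − 0.149·k_gold ≈ 1.6779.
Gain: Δc = 1.6779 − 1.6235 ≈ 0.0544.

Δc ≈ 0.054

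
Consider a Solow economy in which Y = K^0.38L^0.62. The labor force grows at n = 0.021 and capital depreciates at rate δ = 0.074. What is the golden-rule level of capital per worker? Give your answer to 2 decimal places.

Capital per worker breaks even when investment replaces (n + δ)·k; here n + δ = 0.095.
At the golden rule the marginal product of capital equals n+δ: 0.38·k^(0.38−1) = 0.095. Solving, k_gold = (0.38/0.095)^(1/0.62) ≈ 9.3554.

k_gold ≈ 9.36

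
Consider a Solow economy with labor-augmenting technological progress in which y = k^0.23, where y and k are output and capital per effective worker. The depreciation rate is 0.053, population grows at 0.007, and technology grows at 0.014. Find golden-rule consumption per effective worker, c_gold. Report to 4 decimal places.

The effective depreciation rate is n + g + δ = 0.007 + 0.014 + 0.053 = 0.074.
Setting f'(k) = n+g+δ gives 0.23·k^(0.23−1) = 0.074, hence k_gold = (0.23/0.074)^(1/0.77) ≈ 4.3612.
y_gold = 4.3612^0.23 ≈ 1.4032.
c_gold = y_gold − (n+g+δ)·k_gold = 1.4032 − 0.074·4.3612 ≈ 1.0804.

c_gold ≈ 1.0804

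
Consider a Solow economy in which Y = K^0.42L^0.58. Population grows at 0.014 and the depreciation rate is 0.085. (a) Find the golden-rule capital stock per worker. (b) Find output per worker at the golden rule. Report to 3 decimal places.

(a) k_gold ≈ 12.081; (b) y_gold ≈ 2.848

Break-even investment rate: n + δ = 0.014 + 0.085 = 0.099.
Maximizing c = f(k) − (n+δ)·k gives f'(k) = n+δ, i.e. 0.42·k^(0.42−1) = 0.099, so k_gold = (0.42/0.099)^(1/0.58) ≈ 12.0807.
y_gold = 12.0807^0.42 ≈ 2.8476.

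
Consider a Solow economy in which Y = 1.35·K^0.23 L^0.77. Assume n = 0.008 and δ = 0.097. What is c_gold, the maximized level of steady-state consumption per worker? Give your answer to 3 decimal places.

Break-even investment rate: n + δ = 0.008 + 0.097 = 0.105.
Maximizing c = f(k) − (n+δ)·k gives f'(k) = n+δ, i.e. 0.23·1.35·k^(0.23−1) = 0.105, so k_gold = (0.23·1.35/0.105)^(1/0.77) ≈ 4.0881.
y_gold = 1.35·4.0881^0.23 ≈ 1.8663.
c_gold = y_gold − (n+δ)·k_gold = 1.8663 − 0.105·4.0881 ≈ 1.4371.

c_gold ≈ 1.437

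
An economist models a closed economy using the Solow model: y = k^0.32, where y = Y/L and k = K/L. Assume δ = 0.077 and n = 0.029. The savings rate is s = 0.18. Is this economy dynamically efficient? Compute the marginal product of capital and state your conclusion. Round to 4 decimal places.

n + δ = 0.029 + 0.077 = 0.106.
Steady-state k*: s·k^0.32 = 0.106·k gives k* = (0.18/0.106)^(1/0.68) ≈ 2.1786.
MPK = 0.32·2.1786^(-0.68) ≈ 0.1884.
MPK > n+δ = 0.106, so the economy is dynamically efficient (under-saving).

dynamically efficient; MPK ≈ 0.1884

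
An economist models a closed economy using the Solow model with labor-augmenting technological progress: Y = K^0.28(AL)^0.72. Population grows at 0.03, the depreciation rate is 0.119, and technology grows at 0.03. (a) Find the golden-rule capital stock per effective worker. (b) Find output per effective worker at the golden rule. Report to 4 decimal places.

Capital per effective worker breaks even when investment replaces (n + g + δ)·k; here n + g + δ = 0.179.
Golden rule sets MPK = n+g+δ: 0.28·k^(0.28−1) = 0.179, so k_gold = (0.28/0.179)^(1/0.72) ≈ 1.8615.
y_gold = 1.8615^0.28 ≈ 1.1900.

(a) k_gold ≈ 1.8615; (b) y_gold ≈ 1.1900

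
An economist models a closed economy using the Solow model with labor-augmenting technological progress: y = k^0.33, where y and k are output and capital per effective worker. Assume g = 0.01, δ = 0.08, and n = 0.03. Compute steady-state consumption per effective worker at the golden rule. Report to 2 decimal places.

c_gold ≈ 1.10

n + g + δ = 0.03 + 0.01 + 0.08 = 0.12.
Golden rule sets MPK = n+g+δ: 0.33·k^(0.33−1) = 0.12, so k_gold = (0.33/0.12)^(1/0.67) ≈ 4.5261.
y_gold = 4.5261^0.33 ≈ 1.6458.
c_gold = y_gold − (n+g+δ)·k_gold = 1.6458 − 0.12·4.5261 ≈ 1.1027.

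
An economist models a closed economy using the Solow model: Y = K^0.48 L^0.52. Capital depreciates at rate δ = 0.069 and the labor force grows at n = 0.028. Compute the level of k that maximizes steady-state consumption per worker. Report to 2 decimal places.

n + δ = 0.028 + 0.069 = 0.097.
At the golden rule the marginal product of capital equals n+δ: 0.48·k^(0.48−1) = 0.097. Solving, k_gold = (0.48/0.097)^(1/0.52) ≈ 21.6530.

k_gold ≈ 21.65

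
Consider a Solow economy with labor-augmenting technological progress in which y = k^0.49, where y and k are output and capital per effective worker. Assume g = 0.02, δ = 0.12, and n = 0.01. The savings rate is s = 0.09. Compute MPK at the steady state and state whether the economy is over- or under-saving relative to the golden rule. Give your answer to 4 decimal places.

n + g + δ = 0.01 + 0.02 + 0.12 = 0.15.
Steady-state k*: s·k^0.49 = 0.15·k gives k* = (0.09/0.15)^(1/0.51) ≈ 0.3673.
MPK = 0.49·0.3673^(-0.51) ≈ 0.8167.
MPK > n+g+δ = 0.15, so the economy is dynamically efficient (under-saving).

under-saving; MPK ≈ 0.8167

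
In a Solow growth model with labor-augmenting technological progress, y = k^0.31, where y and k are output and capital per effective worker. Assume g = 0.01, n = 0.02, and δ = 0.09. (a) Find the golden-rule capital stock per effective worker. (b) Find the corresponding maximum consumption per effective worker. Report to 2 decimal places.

(a) k_gold ≈ 3.96; (b) c_gold ≈ 1.06

Break-even investment rate: n + g + δ = 0.02 + 0.01 + 0.09 = 0.12.
Maximizing c = f(k) − (n+g+δ)·k gives f'(k) = n+g+δ, i.e. 0.31·k^(0.31−1) = 0.12, so k_gold = (0.31/0.12)^(1/0.69) ≈ 3.9570.
y_gold = 3.9570^0.31 ≈ 1.5317; c_gold = y_gold − 0.12·k_gold ≈ 1.0569.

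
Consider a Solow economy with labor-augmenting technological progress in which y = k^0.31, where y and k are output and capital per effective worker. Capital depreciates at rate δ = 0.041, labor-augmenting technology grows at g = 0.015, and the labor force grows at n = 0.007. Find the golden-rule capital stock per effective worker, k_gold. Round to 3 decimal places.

k_gold ≈ 10.068

n + g + δ = 0.007 + 0.015 + 0.041 = 0.063.
Golden rule sets MPK = n+g+δ: 0.31·k^(0.31−1) = 0.063, so k_gold = (0.31/0.063)^(1/0.69) ≈ 10.0677.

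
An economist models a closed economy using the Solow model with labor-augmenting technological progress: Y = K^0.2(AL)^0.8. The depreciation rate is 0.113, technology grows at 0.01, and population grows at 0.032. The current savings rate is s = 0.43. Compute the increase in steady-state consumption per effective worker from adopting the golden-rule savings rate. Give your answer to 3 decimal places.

Δc ≈ 0.117

Capital per effective worker breaks even when investment replaces (n + g + δ)·k; here n + g + δ = 0.155.
Current steady state (s = 0.43): k* = (0.43/0.155)^(1/0.8) ≈ 3.5803, y* = 3.5803^0.2 ≈ 1.2906, c* = (1−0.43)·1.2906 ≈ 0.7356.
Setting f'(k) = n+g+δ gives 0.2·k^(0.2−1) = 0.155, hence k_gold = (0.2/0.155)^(1/0.8) ≈ 1.3752.
y_gold = 1.3752^0.2 ≈ 1.0658, c_gold = y_gold − 0.155·k_gold ≈ 0.8526.
Gain: Δc = 0.8526 − 0.7356 ≈ 0.1170.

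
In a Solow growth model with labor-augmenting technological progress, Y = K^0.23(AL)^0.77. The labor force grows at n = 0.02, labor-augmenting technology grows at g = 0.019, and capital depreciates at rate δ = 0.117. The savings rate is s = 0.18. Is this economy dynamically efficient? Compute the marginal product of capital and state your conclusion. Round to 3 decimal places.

dynamically efficient; MPK ≈ 0.199

The effective depreciation rate is n + g + δ = 0.02 + 0.019 + 0.117 = 0.156.
Steady-state k*: s·k^0.23 = 0.156·k gives k* = (0.18/0.156)^(1/0.77) ≈ 1.2042.
MPK = 0.23·1.2042^(-0.77) ≈ 0.1993.
MPK > n+g+δ = 0.156, so the economy is dynamically efficient (under-saving).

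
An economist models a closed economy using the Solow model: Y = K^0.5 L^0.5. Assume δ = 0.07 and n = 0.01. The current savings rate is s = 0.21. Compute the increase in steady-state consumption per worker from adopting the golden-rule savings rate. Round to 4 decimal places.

Break-even investment rate: n + δ = 0.01 + 0.07 = 0.08.
Current steady state (s = 0.21): k* = (0.21/0.08)^(1/0.5) ≈ 6.8906, y* = 6.8906^0.5 ≈ 2.6250, c* = (1−0.21)·2.6250 ≈ 2.0737.
Setting f'(k) = n+δ gives 0.5·k^(0.5−1) = 0.08, hence k_gold = (0.5/0.08)^(1/0.5) ≈ 39.0625.
y_gold = 39.0625^0.5 ≈ 6.2500, c_gold = y_gold − 0.08·k_gold ≈ 3.1250.
Gain: Δc = 3.1250 − 2.0737 ≈ 1.0513.

Δc ≈ 1.0513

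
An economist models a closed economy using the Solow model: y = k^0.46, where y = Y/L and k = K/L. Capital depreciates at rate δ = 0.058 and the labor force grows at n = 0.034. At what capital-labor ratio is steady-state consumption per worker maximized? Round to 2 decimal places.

The effective depreciation rate is n + δ = 0.034 + 0.058 = 0.092.
At the golden rule the marginal product of capital equals n+δ: 0.46·k^(0.46−1) = 0.092. Solving, k_gold = (0.46/0.092)^(1/0.54) ≈ 19.6965.

k_gold ≈ 19.70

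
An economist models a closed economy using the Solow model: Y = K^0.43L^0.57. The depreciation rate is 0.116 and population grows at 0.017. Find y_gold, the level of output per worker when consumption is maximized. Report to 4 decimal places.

n + δ = 0.017 + 0.116 = 0.133.
Setting f'(k) = n+δ gives 0.43·k^(0.43−1) = 0.133, hence k_gold = (0.43/0.133)^(1/0.57) ≈ 7.8355.
Output: y_gold = k_gold^0.43 = 7.8355^0.43 ≈ 2.4235.

y_gold ≈ 2.4235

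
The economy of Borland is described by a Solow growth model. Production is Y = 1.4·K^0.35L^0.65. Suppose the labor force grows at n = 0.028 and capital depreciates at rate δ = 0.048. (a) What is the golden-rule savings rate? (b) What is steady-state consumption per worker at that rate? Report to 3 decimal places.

The effective depreciation rate is n + δ = 0.028 + 0.048 = 0.076.
For Cobb-Douglas, s_gold equals capital's share: s_gold = 0.35.
Maximizing c = f(k) − (n+δ)·k gives f'(k) = n+δ, i.e. 0.35·1.4·k^(0.35−1) = 0.076, so k_gold = (0.35·1.4/0.076)^(1/0.65) ≈ 17.5875.
y_gold = 1.4·17.5875^0.35 ≈ 3.8190; c_gold = (1−0.35)·y_gold ≈ 2.4823.

(a) s_gold = 0.350; (b) c_gold ≈ 2.482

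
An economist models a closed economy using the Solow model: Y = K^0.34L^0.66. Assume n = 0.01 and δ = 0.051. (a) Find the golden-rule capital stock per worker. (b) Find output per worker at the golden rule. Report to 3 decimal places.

n + δ = 0.01 + 0.051 = 0.061.
At the golden rule the marginal product of capital equals n+δ: 0.34·k^(0.34−1) = 0.061. Solving, k_gold = (0.34/0.061)^(1/0.66) ≈ 13.5061.
y_gold = 13.5061^0.34 ≈ 2.4231.

(a) k_gold ≈ 13.506; (b) y_gold ≈ 2.423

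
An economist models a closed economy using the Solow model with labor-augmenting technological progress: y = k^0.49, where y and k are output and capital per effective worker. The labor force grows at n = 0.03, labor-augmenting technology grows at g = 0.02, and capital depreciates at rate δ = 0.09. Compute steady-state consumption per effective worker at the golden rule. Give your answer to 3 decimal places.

c_gold ≈ 1.699

n + g + δ = 0.03 + 0.02 + 0.09 = 0.14.
Maximizing c = f(k) − (n+g+δ)·k gives f'(k) = n+g+δ, i.e. 0.49·k^(0.49−1) = 0.14, so k_gold = (0.49/0.14)^(1/0.51) ≈ 11.6627.
y_gold = 11.6627^0.49 ≈ 3.3322.
c_gold = y_gold − (n+g+δ)·k_gold = 3.3322 − 0.14·11.6627 ≈ 1.6994.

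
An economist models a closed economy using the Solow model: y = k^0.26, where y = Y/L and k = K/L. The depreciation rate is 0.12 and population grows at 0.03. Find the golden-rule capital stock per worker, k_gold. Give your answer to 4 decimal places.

Capital per worker breaks even when investment replaces (n + δ)·k; here n + δ = 0.15.
Setting f'(k) = n+δ gives 0.26·k^(0.26−1) = 0.15, hence k_gold = (0.26/0.15)^(1/0.74) ≈ 2.1029.

k_gold ≈ 2.1029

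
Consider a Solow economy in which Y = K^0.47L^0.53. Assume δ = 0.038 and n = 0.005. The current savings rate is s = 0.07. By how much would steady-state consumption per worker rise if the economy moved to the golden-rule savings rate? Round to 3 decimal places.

Δc ≈ 2.986

Capital per worker breaks even when investment replaces (n + δ)·k; here n + δ = 0.043.
Current steady state (s = 0.07): k* = (0.07/0.043)^(1/0.53) ≈ 2.5078, y* = 2.5078^0.47 ≈ 1.5405, c* = (1−0.07)·1.5405 ≈ 1.4327.
Maximizing c = f(k) − (n+δ)·k gives f'(k) = n+δ, i.e. 0.47·k^(0.47−1) = 0.043, so k_gold = (0.47/0.043)^(1/0.53) ≈ 91.1335.
y_gold = 91.1335^0.47 ≈ 8.3377, c_gold = y_gold − 0.043·k_gold ≈ 4.4190.
Gain: Δc = 4.4190 − 1.4327 ≈ 2.9863.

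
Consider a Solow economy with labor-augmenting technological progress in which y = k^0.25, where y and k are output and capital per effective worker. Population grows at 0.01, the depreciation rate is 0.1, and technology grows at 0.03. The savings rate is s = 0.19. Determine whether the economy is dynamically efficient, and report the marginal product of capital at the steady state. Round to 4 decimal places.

Capital per effective worker breaks even when investment replaces (n + g + δ)·k; here n + g + δ = 0.14.
Steady-state k*: s·k^0.25 = 0.14·k gives k* = (0.19/0.14)^(1/0.75) ≈ 1.5026.
MPK = 0.25·1.5026^(-0.75) ≈ 0.1842.
MPK > n+g+δ = 0.14, so the economy is dynamically efficient (under-saving).

dynamically efficient; MPK ≈ 0.1842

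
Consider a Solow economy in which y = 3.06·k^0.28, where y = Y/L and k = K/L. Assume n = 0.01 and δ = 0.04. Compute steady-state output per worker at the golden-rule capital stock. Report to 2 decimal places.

y_gold ≈ 9.24

Capital per worker breaks even when investment replaces (n + δ)·k; here n + δ = 0.05.
Maximizing c = f(k) − (n+δ)·k gives f'(k) = n+δ, i.e. 0.28·3.06·k^(0.28−1) = 0.05, so k_gold = (0.28·3.06/0.05)^(1/0.72) ≈ 51.7325.
Output: y_gold = 3.06·k_gold^0.28 = 3.06·51.7325^0.28 ≈ 9.2379.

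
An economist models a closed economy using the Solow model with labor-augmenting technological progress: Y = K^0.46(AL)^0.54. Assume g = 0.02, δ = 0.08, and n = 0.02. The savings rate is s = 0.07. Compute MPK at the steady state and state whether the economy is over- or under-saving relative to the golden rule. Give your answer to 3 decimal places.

under-saving; MPK ≈ 0.789

The effective depreciation rate is n + g + δ = 0.02 + 0.02 + 0.08 = 0.12.
Steady-state k*: s·k^0.46 = 0.12·k gives k* = (0.07/0.12)^(1/0.54) ≈ 0.3686.
MPK = 0.46·0.3686^(-0.54) ≈ 0.7886.
MPK > n+g+δ = 0.12, so the economy is dynamically efficient (under-saving).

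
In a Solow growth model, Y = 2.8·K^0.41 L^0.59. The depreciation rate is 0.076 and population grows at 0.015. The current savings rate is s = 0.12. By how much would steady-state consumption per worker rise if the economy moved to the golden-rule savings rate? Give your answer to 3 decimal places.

Capital per worker breaks even when investment replaces (n + δ)·k; here n + δ = 0.091.
Current steady state (s = 0.12): k* = (0.12·2.8/0.091)^(1/0.59) ≈ 9.1521, y* = 2.8·9.1521^0.41 ≈ 6.9404, c* = (1−0.12)·6.9404 ≈ 6.1075.
At the golden rule the marginal product of capital equals n+δ: 0.41·2.8·k^(0.41−1) = 0.091. Solving, k_gold = (0.41·2.8/0.091)^(1/0.59) ≈ 73.4401.
y_gold = 2.8·73.4401^0.41 ≈ 16.3001, c_gold = y_gold − 0.091·k_gold ≈ 9.6171.
Gain: Δc = 9.6171 − 6.1075 ≈ 3.5095.

Δc ≈ 3.510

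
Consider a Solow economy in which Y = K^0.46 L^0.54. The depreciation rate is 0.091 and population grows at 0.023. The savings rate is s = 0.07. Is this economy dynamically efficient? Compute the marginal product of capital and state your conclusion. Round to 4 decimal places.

dynamically efficient; MPK ≈ 0.7491

The effective depreciation rate is n + δ = 0.023 + 0.091 = 0.114.
Steady-state k*: s·k^0.46 = 0.114·k gives k* = (0.07/0.114)^(1/0.54) ≈ 0.4053.
MPK = 0.46·0.4053^(-0.54) ≈ 0.7491.
MPK > n+δ = 0.114, so the economy is dynamically efficient (under-saving).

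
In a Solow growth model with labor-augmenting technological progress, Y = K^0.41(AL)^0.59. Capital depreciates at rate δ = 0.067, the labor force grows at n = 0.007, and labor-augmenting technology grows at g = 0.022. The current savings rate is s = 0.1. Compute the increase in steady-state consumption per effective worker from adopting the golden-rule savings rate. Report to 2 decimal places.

Δc ≈ 0.69

Break-even investment rate: n + g + δ = 0.007 + 0.022 + 0.067 = 0.096.
Current steady state (s = 0.1): k* = (0.1/0.096)^(1/0.59) ≈ 1.0716, y* = 1.0716^0.41 ≈ 1.0288, c* = (1−0.1)·1.0288 ≈ 0.9259.
Setting f'(k) = n+g+δ gives 0.41·k^(0.41−1) = 0.096, hence k_gold = (0.41/0.096)^(1/0.59) ≈ 11.7129.
y_gold = 11.7129^0.41 ≈ 2.7425, c_gold = y_gold − 0.096·k_gold ≈ 1.6181.
Gain: Δc = 1.6181 − 0.9259 ≈ 0.6922.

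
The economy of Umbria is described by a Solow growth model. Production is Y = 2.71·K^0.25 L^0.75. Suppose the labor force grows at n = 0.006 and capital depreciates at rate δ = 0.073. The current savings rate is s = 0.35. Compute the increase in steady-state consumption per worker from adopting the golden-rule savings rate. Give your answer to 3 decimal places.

n + δ = 0.006 + 0.073 = 0.079.
Current steady state (s = 0.35): k* = (0.35·2.71/0.079)^(1/0.75) ≈ 27.4925, y* = 2.71·27.4925^0.25 ≈ 6.2054, c* = (1−0.35)·6.2054 ≈ 4.0335.
Golden rule sets MPK = n+δ: 0.25·2.71·k^(0.25−1) = 0.079, so k_gold = (0.25·2.71/0.079)^(1/0.75) ≈ 17.5540.
y_gold = 2.71·17.5540^0.25 ≈ 5.5471, c_gold = y_gold − 0.079·k_gold ≈ 4.1603.
Gain: Δc = 4.1603 − 4.0335 ≈ 0.1268.

Δc ≈ 0.127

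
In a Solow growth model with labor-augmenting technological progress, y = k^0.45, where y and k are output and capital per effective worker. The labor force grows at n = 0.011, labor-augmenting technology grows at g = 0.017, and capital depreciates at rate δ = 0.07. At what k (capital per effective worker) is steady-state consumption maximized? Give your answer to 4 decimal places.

k_gold ≈ 15.9813

n + g + δ = 0.011 + 0.017 + 0.07 = 0.098.
Golden rule sets MPK = n+g+δ: 0.45·k^(0.45−1) = 0.098, so k_gold = (0.45/0.098)^(1/0.55) ≈ 15.9813.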